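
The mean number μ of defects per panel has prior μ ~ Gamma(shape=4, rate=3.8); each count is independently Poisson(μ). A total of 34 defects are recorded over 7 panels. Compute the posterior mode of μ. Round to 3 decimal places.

Σxᵢ = 34, n = 7.
Posterior ∝ μ^3e^(−3.8μ) · μ^34e^(−7μ) = μ^37e^(−10.8μ), i.e. Gamma(shape=38, rate=10.8).
The mode of a Gamma(a, b) with a ≥ 1 (shape–rate) is (a−1)/b = 37/10.8 ≈ 3.426.

μ̂_MAP = 3.426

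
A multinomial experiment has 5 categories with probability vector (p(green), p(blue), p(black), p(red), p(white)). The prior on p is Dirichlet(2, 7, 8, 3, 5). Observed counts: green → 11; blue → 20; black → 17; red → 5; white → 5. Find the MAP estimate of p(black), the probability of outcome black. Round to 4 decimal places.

The posterior is Dirichlet(αᵢ + nᵢ) = Dirichlet(13, 27, 25, 8, 10).
For a Dirichlet(a₁,…,a_K) with all aᵢ > 1, the mode has j-th component (aⱼ − 1)/(Σaᵢ − K).
Here Σaᵢ = 83 and K = 5, so p(black) = (25 − 1)/(83 − 5) = 24/78 ≈ 0.3077.

MAP estimate of p(black) = 0.3077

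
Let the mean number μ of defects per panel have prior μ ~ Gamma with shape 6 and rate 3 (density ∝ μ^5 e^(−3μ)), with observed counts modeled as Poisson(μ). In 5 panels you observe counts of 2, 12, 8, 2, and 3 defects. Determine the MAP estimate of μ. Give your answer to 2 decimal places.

μ̂_MAP = 4.00

Σxᵢ = 2+12+8+2+3 = 27, with n = 5.
Posterior ∝ μ^5e^(−3μ) · μ^27e^(−5μ) = μ^32e^(−8μ), i.e. Gamma(shape=33, rate=8).
The mode of a Gamma(a, b) with a ≥ 1 (shape–rate) is (a−1)/b = 32/8 ≈ 4.00.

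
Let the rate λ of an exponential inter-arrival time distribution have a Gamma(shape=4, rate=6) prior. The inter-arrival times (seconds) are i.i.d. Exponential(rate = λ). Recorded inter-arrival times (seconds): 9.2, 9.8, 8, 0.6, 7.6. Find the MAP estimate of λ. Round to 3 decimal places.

The Exponential(rate=λ) likelihood is ∝ λ^n e^(−λΣtᵢ). Here n = 5 and Σtᵢ = 9.2 + 9.8 + 8 + 0.6 + 7.6 = 35.2.
Posterior ∝ λ^3e^(−6λ) · λ^5e^(−35.2λ) = λ^8e^(−41.2λ), i.e. Gamma(9, 41.2).
Mode = (a−1)/b = 8/41.2 ≈ 0.194.

λ̂_MAP = 0.194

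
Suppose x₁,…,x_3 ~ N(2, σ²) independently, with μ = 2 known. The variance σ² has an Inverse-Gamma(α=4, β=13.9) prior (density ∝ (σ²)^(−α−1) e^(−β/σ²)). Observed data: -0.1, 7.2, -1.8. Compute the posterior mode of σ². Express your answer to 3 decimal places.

σ̂²_MAP = 5.668

Sum of squared deviations about the known mean: SS = (-0.1−2)² + (7.2−2)² + (-1.8−2)² = 45.89.
The Normal likelihood contributes (σ²)^(−n/2) exp(−SS/(2σ²)), so the posterior is Inverse-Gamma(α + n/2, β + SS/2) = Inverse-Gamma(5.5, 36.845).
The mode of Inverse-Gamma(a, b) is b/(a+1) = 36.845/6.5 ≈ 5.668.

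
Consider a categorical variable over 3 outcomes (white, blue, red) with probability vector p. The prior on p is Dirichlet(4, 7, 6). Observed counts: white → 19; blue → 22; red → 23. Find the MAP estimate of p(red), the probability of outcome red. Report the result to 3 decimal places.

MAP estimate of p(red) = 0.359

The posterior is Dirichlet(αᵢ + nᵢ) = Dirichlet(23, 29, 29).
For a Dirichlet(a₁,…,a_K) with all aᵢ > 1, the mode has j-th component (aⱼ − 1)/(Σaᵢ − K).
Here Σaᵢ = 81 and K = 3, so p(red) = (29 − 1)/(81 − 3) = 28/78 ≈ 0.359.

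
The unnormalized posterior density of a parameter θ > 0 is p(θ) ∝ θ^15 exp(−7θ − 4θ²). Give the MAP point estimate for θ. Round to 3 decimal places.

θ̂_MAP = 1.000

ℓ'(θ) = 15/θ − 7 − 8θ. Setting this to zero and multiplying by θ: 8θ² + 7θ − 15 = 0.
θ = (−7 + √(7² + 4·8·15)) / (2·8) = (−7 + √529) / 16 = (−7 + 23)/16 = 1.
ℓ''(θ) = −15/θ² − 8 < 0, confirming a maximum.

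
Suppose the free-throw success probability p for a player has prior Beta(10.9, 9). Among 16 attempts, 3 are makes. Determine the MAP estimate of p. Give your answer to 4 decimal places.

p̂_MAP = 0.3805

Prior: Beta(10.9, 9).
Data: 3 successes in 16 trials. The binomial likelihood contributes p^3(1−p)^13, so the posterior is Beta(10.9+3, 9+13) = Beta(13.9, 22).
For Beta(a, b) with a, b > 1 the mode is (a−1)/(a+b−2) = 12.9/33.9 ≈ 0.3805.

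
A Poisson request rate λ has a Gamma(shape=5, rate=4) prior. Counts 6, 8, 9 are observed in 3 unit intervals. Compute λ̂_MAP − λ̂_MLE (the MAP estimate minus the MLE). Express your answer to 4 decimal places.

Σxᵢ = 23. Posterior is Gamma(28, 7); MAP = (28−1)/7 = 27/7 ≈ 3.85714.
MLE = x̄ = 23/3 ≈ 7.66667.
Difference = 27/7 − 23/3 = -80/21 ≈ -3.8095.

MAP − MLE = -3.8095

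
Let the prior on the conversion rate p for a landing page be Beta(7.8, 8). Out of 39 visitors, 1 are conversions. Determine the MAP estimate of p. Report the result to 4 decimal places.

Prior: Beta(7.8, 8).
Data: 1 success in 39 trials. The binomial likelihood contributes p(1−p)^38, so the posterior is Beta(7.8+1, 8+38) = Beta(8.8, 46).
For Beta(a, b) with a, b > 1 the mode is (a−1)/(a+b−2) = 7.8/52.8 ≈ 0.1477.

p̂_MAP = 0.1477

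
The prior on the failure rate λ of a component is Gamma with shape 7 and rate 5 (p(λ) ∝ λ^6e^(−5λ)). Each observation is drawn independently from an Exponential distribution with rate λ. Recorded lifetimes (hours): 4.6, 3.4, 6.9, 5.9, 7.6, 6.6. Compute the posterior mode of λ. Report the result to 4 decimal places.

The Exponential(rate=λ) likelihood is ∝ λ^n e^(−λΣtᵢ). Here n = 6 and Σtᵢ = 4.6 + 3.4 + 6.9 + 5.9 + 7.6 + 6.6 = 35.
Posterior ∝ λ^6e^(−5λ) · λ^6e^(−35λ) = λ^12e^(−40λ), i.e. Gamma(13, 40).
Mode = (a−1)/b = 12/40 ≈ 0.3000.

λ̂_MAP = 0.3000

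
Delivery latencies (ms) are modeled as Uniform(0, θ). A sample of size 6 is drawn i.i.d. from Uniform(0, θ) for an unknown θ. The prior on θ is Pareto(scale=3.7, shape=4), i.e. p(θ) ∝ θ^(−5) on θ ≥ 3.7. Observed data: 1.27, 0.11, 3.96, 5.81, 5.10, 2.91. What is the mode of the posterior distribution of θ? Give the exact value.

θ̂_MAP = 5.81

The Uniform(0, θ) likelihood is θ^(−n) for θ ≥ max(xᵢ), zero otherwise. Here max(xᵢ) = 5.81.
Posterior ∝ θ^(−5) · θ^(−6) = θ^(−11) on θ ≥ max(3.7, 5.81) = 5.81.
This density is strictly decreasing in θ, so the posterior mode lies at the lower boundary of the support.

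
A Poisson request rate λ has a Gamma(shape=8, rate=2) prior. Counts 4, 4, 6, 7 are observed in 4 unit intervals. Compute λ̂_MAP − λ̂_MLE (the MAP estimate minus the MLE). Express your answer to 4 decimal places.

MAP − MLE = -0.5833

Σxᵢ = 21. Posterior is Gamma(29, 6); MAP = (29−1)/6 = 28/6 ≈ 4.66667.
MLE = x̄ = 21/4 ≈ 5.25000.
Difference = 28/6 − 21/4 = -7/12 ≈ -0.5833.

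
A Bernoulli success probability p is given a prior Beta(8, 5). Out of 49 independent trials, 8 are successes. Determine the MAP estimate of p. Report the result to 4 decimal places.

p̂_MAP = 0.2500

Prior: Beta(8, 5).
Data: 8 successes in 49 trials. The binomial likelihood contributes p^8(1−p)^41, so the posterior is Beta(8+8, 5+41) = Beta(16, 46).
For Beta(a, b) with a, b > 1 the mode is (a−1)/(a+b−2) = 15/60 ≈ 0.2500.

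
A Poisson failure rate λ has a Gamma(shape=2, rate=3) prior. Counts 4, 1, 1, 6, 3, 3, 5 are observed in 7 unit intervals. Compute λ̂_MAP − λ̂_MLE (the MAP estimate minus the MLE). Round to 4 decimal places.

MAP − MLE = -0.8857

Σxᵢ = 23. Posterior is Gamma(25, 10); MAP = (25−1)/10 = 24/10 ≈ 2.40000.
MLE = x̄ = 23/7 ≈ 3.28571.
Difference = 24/10 − 23/7 = -31/35 ≈ -0.8857.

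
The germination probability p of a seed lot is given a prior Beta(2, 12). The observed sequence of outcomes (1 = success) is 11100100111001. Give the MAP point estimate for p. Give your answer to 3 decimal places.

p̂_MAP = 0.346

Prior: Beta(2, 12).
Data: 8 successes in 14 trials (from the sequence). The binomial likelihood contributes p^8(1−p)^6, so the posterior is Beta(2+8, 12+6) = Beta(10, 18).
For Beta(a, b) with a, b > 1 the mode is (a−1)/(a+b−2) = 9/26 ≈ 0.346.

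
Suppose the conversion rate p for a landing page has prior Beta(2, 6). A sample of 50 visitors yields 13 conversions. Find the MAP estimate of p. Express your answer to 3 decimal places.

Prior: Beta(2, 6).
Data: 13 successes in 50 trials. The binomial likelihood contributes p^13(1−p)^37, so the posterior is Beta(2+13, 6+37) = Beta(15, 43).
For Beta(a, b) with a, b > 1 the mode is (a−1)/(a+b−2) = 14/56 ≈ 0.250.

p̂_MAP = 0.250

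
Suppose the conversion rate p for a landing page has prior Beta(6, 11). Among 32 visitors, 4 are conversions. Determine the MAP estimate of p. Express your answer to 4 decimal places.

p̂_MAP = 0.1915

Prior: Beta(6, 11).
Data: 4 successes in 32 trials. The binomial likelihood contributes p^4(1−p)^28, so the posterior is Beta(6+4, 11+28) = Beta(10, 39).
For Beta(a, b) with a, b > 1 the mode is (a−1)/(a+b−2) = 9/47 ≈ 0.1915.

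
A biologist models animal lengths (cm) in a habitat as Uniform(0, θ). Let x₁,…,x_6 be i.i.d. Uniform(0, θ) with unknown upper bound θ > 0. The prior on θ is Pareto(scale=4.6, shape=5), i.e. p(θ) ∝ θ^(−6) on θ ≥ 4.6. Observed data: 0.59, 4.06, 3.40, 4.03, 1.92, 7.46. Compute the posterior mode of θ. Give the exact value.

θ̂_MAP = 7.46

The Uniform(0, θ) likelihood is θ^(−n) for θ ≥ max(xᵢ), zero otherwise. Here max(xᵢ) = 7.46.
Posterior ∝ θ^(−6) · θ^(−6) = θ^(−12) on θ ≥ max(4.6, 7.46) = 7.46.
This density is strictly decreasing in θ, so the posterior mode lies at the lower boundary of the support.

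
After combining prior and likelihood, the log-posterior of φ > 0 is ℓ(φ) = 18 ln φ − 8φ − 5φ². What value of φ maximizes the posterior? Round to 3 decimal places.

φ̂_MAP = 1.000

ℓ'(φ) = 18/φ − 8 − 10φ. Setting this to zero and multiplying by φ: 10φ² + 8φ − 18 = 0.
φ = (−8 + √(8² + 4·10·18)) / (2·10) = (−8 + √784) / 20 = (−8 + 28)/20 = 1.
ℓ''(φ) = −18/φ² − 10 < 0, confirming a maximum.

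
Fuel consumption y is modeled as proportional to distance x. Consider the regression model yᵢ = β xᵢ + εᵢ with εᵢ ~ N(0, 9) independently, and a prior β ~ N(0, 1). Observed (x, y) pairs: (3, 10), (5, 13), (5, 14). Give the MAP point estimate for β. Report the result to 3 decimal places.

β̂_MAP = 2.426

log p(β | y) = −Σ(yᵢ − βxᵢ)²/(2·9) − β²/(2·1) + const.
Setting the derivative to zero: Σxᵢ(yᵢ − βxᵢ)/9 − β/1 = 0, so β = Σxᵢyᵢ / (Σxᵢ² + σ²/τ²).
Σxᵢyᵢ = 3·10 + 5·13 + 5·14 = 165; Σxᵢ² = 59; σ²/τ² = 9.
β̂_MAP = 165 / (59 + 9) = 165/68 ≈ 2.426.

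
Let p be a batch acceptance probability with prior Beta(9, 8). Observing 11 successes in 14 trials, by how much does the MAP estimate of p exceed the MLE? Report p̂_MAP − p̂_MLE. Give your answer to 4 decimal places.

MAP − MLE = -0.1305

Posterior is Beta(20, 11); MAP = (20−1)/(31−2) = 19/29 ≈ 0.65517.
MLE ignores the prior: p̂_MLE = k/n = 11/14 ≈ 0.78571.
Difference = 19/29 − 11/14 = -53/406 ≈ -0.1305.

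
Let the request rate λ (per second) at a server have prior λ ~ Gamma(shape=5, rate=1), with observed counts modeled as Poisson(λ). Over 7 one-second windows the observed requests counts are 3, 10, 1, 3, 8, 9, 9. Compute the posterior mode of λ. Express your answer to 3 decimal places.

Σxᵢ = 3+10+1+3+8+9+9 = 43, with n = 7.
Posterior ∝ λ^4e^(−1λ) · λ^43e^(−7λ) = λ^47e^(−8λ), i.e. Gamma(shape=48, rate=8).
The mode of a Gamma(a, b) with a ≥ 1 (shape–rate) is (a−1)/b = 47/8 ≈ 5.875.

λ̂_MAP = 5.875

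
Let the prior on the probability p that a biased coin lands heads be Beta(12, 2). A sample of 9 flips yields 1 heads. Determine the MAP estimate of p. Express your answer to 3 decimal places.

Prior: Beta(12, 2).
Data: 1 success in 9 trials. The binomial likelihood contributes p(1−p)^8, so the posterior is Beta(12+1, 2+8) = Beta(13, 10).
For Beta(a, b) with a, b > 1 the mode is (a−1)/(a+b−2) = 12/21 ≈ 0.571.

p̂_MAP = 0.571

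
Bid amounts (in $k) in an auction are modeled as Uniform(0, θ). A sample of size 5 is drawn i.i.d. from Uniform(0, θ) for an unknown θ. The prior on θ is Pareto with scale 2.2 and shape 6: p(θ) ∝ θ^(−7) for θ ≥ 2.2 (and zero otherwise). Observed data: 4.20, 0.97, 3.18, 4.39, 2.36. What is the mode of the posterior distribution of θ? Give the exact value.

θ̂_MAP = 4.39

The Uniform(0, θ) likelihood is θ^(−n) for θ ≥ max(xᵢ), zero otherwise. Here max(xᵢ) = 4.39.
Posterior ∝ θ^(−7) · θ^(−5) = θ^(−12) on θ ≥ max(2.2, 4.39) = 4.39.
This density is strictly decreasing in θ, so the posterior mode lies at the lower boundary of the support.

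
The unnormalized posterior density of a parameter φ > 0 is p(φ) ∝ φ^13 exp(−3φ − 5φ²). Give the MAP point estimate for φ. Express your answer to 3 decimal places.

ℓ'(φ) = 13/φ − 3 − 10φ. Setting this to zero and multiplying by φ: 10φ² + 3φ − 13 = 0.
φ = (−3 + √(3² + 4·10·13)) / (2·10) = (−3 + √529) / 20 = (−3 + 23)/20 = 1.
ℓ''(φ) = −13/φ² − 10 < 0, confirming a maximum.

φ̂_MAP = 1.000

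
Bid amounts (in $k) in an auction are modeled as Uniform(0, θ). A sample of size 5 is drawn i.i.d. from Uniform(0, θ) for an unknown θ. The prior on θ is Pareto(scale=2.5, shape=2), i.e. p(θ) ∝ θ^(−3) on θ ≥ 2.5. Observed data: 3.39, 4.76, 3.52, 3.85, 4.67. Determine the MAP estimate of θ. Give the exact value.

The Uniform(0, θ) likelihood is θ^(−n) for θ ≥ max(xᵢ), zero otherwise. Here max(xᵢ) = 4.76.
Posterior ∝ θ^(−3) · θ^(−5) = θ^(−8) on θ ≥ max(2.5, 4.76) = 4.76.
This density is strictly decreasing in θ, so the posterior mode lies at the lower boundary of the support.

θ̂_MAP = 4.76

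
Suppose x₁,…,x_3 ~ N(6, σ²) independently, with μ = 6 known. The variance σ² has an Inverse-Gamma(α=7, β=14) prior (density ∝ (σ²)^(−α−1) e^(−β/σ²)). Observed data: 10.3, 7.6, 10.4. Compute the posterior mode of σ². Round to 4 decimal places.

σ̂²_MAP = 3.6005

Sum of squared deviations about the known mean: SS = (10.3−6)² + (7.6−6)² + (10.4−6)² = 40.41.
The Normal likelihood contributes (σ²)^(−n/2) exp(−SS/(2σ²)), so the posterior is Inverse-Gamma(α + n/2, β + SS/2) = Inverse-Gamma(8.5, 34.205).
The mode of Inverse-Gamma(a, b) is b/(a+1) = 34.205/9.5 ≈ 3.6005.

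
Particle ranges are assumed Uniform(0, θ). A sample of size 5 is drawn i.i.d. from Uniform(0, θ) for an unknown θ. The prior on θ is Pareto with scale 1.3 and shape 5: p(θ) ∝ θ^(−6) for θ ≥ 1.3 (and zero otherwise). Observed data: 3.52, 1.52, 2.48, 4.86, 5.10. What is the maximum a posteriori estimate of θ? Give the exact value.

The Uniform(0, θ) likelihood is θ^(−n) for θ ≥ max(xᵢ), zero otherwise. Here max(xᵢ) = 5.10.
Posterior ∝ θ^(−6) · θ^(−5) = θ^(−11) on θ ≥ max(1.3, 5.10) = 5.10.
This density is strictly decreasing in θ, so the posterior mode lies at the lower boundary of the support.

θ̂_MAP = 5.10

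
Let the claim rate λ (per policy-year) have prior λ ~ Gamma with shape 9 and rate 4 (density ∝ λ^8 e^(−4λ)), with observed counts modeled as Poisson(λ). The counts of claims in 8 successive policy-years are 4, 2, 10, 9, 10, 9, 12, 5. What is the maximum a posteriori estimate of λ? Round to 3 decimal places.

Σxᵢ = 4+2+10+9+10+9+12+5 = 61, with n = 8.
Posterior ∝ λ^8e^(−4λ) · λ^61e^(−8λ) = λ^69e^(−12λ), i.e. Gamma(shape=70, rate=12).
The mode of a Gamma(a, b) with a ≥ 1 (shape–rate) is (a−1)/b = 69/12 ≈ 5.750.

λ̂_MAP = 5.750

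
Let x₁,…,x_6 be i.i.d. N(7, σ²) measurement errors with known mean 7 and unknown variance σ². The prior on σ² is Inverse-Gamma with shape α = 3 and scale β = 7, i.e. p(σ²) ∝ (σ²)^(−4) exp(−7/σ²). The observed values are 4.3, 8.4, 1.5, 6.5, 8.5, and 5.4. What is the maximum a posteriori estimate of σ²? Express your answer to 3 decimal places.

σ̂²_MAP = 4.183

Sum of squared deviations about the known mean: SS = (4.3−7)² + (8.4−7)² + (1.5−7)² + (6.5−7)² + (8.5−7)² + (5.4−7)² = 44.56.
The Normal likelihood contributes (σ²)^(−n/2) exp(−SS/(2σ²)), so the posterior is Inverse-Gamma(α + n/2, β + SS/2) = Inverse-Gamma(6, 29.28).
The mode of Inverse-Gamma(a, b) is b/(a+1) = 29.28/7 ≈ 4.183.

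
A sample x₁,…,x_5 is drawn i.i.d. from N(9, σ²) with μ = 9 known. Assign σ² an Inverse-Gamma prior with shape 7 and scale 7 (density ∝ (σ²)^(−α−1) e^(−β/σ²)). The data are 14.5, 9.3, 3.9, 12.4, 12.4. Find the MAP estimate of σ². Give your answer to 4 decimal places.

σ̂²_MAP = 4.4510

Sum of squared deviations about the known mean: SS = (14.5−9)² + (9.3−9)² + (3.9−9)² + (12.4−9)² + (12.4−9)² = 79.47.
The Normal likelihood contributes (σ²)^(−n/2) exp(−SS/(2σ²)), so the posterior is Inverse-Gamma(α + n/2, β + SS/2) = Inverse-Gamma(9.5, 46.735).
The mode of Inverse-Gamma(a, b) is b/(a+1) = 46.735/10.5 ≈ 4.4510.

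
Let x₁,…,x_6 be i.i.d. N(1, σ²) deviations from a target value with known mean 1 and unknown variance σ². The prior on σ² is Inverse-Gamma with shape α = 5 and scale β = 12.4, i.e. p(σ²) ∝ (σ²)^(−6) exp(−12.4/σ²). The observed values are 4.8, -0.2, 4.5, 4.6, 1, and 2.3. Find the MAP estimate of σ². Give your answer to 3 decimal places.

Sum of squared deviations about the known mean: SS = (4.8−1)² + (-0.2−1)² + (4.5−1)² + (4.6−1)² + (1−1)² + (2.3−1)² = 42.78.
The Normal likelihood contributes (σ²)^(−n/2) exp(−SS/(2σ²)), so the posterior is Inverse-Gamma(α + n/2, β + SS/2) = Inverse-Gamma(8, 33.79).
The mode of Inverse-Gamma(a, b) is b/(a+1) = 33.79/9 ≈ 3.754.

σ̂²_MAP = 3.754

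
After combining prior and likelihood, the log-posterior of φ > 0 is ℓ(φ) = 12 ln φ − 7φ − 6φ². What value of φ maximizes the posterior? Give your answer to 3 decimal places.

ℓ'(φ) = 12/φ − 7 − 12φ. Setting this to zero and multiplying by φ: 12φ² + 7φ − 12 = 0.
φ = (−7 + √(7² + 4·12·12)) / (2·12) = (−7 + √625) / 24 = (−7 + 25)/24 = 3/4.
ℓ''(φ) = −12/φ² − 12 < 0, confirming a maximum.

φ̂_MAP = 0.750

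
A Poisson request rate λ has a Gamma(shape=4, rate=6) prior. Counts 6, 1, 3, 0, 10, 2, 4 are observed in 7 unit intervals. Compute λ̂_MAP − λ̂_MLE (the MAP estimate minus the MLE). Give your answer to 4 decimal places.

Σxᵢ = 26. Posterior is Gamma(30, 13); MAP = (30−1)/13 = 29/13 ≈ 2.23077.
MLE = x̄ = 26/7 ≈ 3.71429.
Difference = 29/13 − 26/7 = -135/91 ≈ -1.4835.

MAP − MLE = -1.4835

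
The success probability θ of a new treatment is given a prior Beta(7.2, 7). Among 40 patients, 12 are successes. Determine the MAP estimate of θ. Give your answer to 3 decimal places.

θ̂_MAP = 0.349

Prior: Beta(7.2, 7).
Data: 12 successes in 40 trials. The binomial likelihood contributes θ^12(1−θ)^28, so the posterior is Beta(7.2+12, 7+28) = Beta(19.2, 35).
For Beta(a, b) with a, b > 1 the mode is (a−1)/(a+b−2) = 18.2/52.2 ≈ 0.349.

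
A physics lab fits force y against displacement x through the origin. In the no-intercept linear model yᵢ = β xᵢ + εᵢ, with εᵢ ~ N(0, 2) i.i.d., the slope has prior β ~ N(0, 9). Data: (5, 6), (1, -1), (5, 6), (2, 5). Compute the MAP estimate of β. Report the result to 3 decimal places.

β̂_MAP = 1.249

log p(β | y) = −Σ(yᵢ − βxᵢ)²/(2·2) − β²/(2·9) + const.
Setting the derivative to zero: Σxᵢ(yᵢ − βxᵢ)/2 − β/9 = 0, so β = Σxᵢyᵢ / (Σxᵢ² + σ²/τ²).
Σxᵢyᵢ = 5·6 + 1·(-1) + 5·6 + 2·5 = 69; Σxᵢ² = 55; σ²/τ² = 2/9.
β̂_MAP = 69 / (55 + 2/9) = 69/(497/9) = 621/497 ≈ 1.249.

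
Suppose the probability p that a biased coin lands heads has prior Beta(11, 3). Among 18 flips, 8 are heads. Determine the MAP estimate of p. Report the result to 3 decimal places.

Prior: Beta(11, 3).
Data: 8 successes in 18 trials. The binomial likelihood contributes p^8(1−p)^10, so the posterior is Beta(11+8, 3+10) = Beta(19, 13).
For Beta(a, b) with a, b > 1 the mode is (a−1)/(a+b−2) = 18/30 ≈ 0.600.

p̂_MAP = 0.600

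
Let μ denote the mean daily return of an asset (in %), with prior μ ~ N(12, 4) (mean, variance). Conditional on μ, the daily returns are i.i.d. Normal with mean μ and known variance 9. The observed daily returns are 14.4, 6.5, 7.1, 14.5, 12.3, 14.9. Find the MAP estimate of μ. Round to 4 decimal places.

n = 6; x̄ = (14.4 + 6.5 + 7.1 + 14.5 + 12.3 + 14.9)/6 = 69.7/6 = 697/60 ≈ 11.6167.
For a Normal prior and Normal likelihood with known variance, the posterior is Normal; its mode equals its mean, the precision-weighted average.
Prior precision 1/σ₀² = 1/4 = 0.25; data precision n/σ² = 6/9 = 2/3.
μ̂ = (0.25·12 + (2/3)·(697/60)) / (0.25 + 2/3) = (967/90)/(11/12) = 1934/165 ≈ 11.7212.

μ̂_MAP = 11.7212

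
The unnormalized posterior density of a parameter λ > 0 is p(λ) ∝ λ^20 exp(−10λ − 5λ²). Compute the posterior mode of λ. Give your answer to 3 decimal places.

ℓ'(λ) = 20/λ − 10 − 10λ. Setting this to zero and multiplying by λ: 10λ² + 10λ − 20 = 0.
λ = (−10 + √(10² + 4·10·20)) / (2·10) = (−10 + √900) / 20 = (−10 + 30)/20 = 1.
ℓ''(λ) = −20/λ² − 10 < 0, confirming a maximum.

λ̂_MAP = 1.000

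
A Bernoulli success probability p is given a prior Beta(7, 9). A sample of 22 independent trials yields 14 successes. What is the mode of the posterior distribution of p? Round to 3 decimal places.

p̂_MAP = 0.556

Prior: Beta(7, 9).
Data: 14 successes in 22 trials. The binomial likelihood contributes p^14(1−p)^8, so the posterior is Beta(7+14, 9+8) = Beta(21, 17).
For Beta(a, b) with a, b > 1 the mode is (a−1)/(a+b−2) = 20/36 ≈ 0.556.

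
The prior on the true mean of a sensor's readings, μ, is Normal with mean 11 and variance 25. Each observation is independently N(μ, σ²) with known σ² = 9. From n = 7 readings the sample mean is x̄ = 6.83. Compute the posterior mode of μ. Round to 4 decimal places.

μ̂_MAP = 7.0340

n = 7, x̄ = 6.83.
For a Normal prior and Normal likelihood with known variance, the posterior is Normal; its mode equals its mean, the precision-weighted average.
Prior precision 1/σ₀² = 1/25 = 0.04; data precision n/σ² = 7/9.
μ̂ = (0.04·11 + (7/9)·6.83) / (0.04 + 7/9) = (5177/900)/(184/225) = 5177/736 ≈ 7.0340.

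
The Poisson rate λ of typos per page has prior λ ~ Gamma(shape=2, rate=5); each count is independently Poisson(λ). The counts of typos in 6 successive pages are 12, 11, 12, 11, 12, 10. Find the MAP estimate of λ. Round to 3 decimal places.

Σxᵢ = 12+11+12+11+12+10 = 68, with n = 6.
Posterior ∝ λe^(−5λ) · λ^68e^(−6λ) = λ^69e^(−11λ), i.e. Gamma(shape=70, rate=11).
The mode of a Gamma(a, b) with a ≥ 1 (shape–rate) is (a−1)/b = 69/11 ≈ 6.273.

λ̂_MAP = 6.273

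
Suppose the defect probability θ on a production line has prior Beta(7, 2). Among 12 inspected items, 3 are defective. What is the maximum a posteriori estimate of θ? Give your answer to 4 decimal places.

Prior: Beta(7, 2).
Data: 3 successes in 12 trials. The binomial likelihood contributes θ^3(1−θ)^9, so the posterior is Beta(7+3, 2+9) = Beta(10, 11).
For Beta(a, b) with a, b > 1 the mode is (a−1)/(a+b−2) = 9/19 ≈ 0.4737.

θ̂_MAP = 0.4737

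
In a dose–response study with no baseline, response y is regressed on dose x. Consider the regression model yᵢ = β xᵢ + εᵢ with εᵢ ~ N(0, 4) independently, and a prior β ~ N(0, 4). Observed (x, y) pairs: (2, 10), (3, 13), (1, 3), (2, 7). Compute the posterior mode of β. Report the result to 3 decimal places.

log p(β | y) = −Σ(yᵢ − βxᵢ)²/(2·4) − β²/(2·4) + const.
Setting the derivative to zero: Σxᵢ(yᵢ − βxᵢ)/4 − β/4 = 0, so β = Σxᵢyᵢ / (Σxᵢ² + σ²/τ²).
Σxᵢyᵢ = 2·10 + 3·13 + 1·3 + 2·7 = 76; Σxᵢ² = 18; σ²/τ² = 1.
β̂_MAP = 76 / (18 + 1) = 76/19 ≈ 4.000.

β̂_MAP = 4.000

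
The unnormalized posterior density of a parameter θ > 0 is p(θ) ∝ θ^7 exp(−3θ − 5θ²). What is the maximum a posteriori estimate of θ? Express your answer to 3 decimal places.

ℓ'(θ) = 7/θ − 3 − 10θ. Setting this to zero and multiplying by θ: 10θ² + 3θ − 7 = 0.
θ = (−3 + √(3² + 4·10·7)) / (2·10) = (−3 + √289) / 20 = (−3 + 17)/20 = 7/10.
ℓ''(θ) = −7/θ² − 10 < 0, confirming a maximum.

θ̂_MAP = 0.700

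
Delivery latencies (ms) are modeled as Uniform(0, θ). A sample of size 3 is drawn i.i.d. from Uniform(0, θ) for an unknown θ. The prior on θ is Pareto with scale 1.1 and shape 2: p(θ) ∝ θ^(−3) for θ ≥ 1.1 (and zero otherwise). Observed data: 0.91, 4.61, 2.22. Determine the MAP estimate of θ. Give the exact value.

The Uniform(0, θ) likelihood is θ^(−n) for θ ≥ max(xᵢ), zero otherwise. Here max(xᵢ) = 4.61.
Posterior ∝ θ^(−3) · θ^(−3) = θ^(−6) on θ ≥ max(1.1, 4.61) = 4.61.
This density is strictly decreasing in θ, so the posterior mode lies at the lower boundary of the support.

θ̂_MAP = 4.61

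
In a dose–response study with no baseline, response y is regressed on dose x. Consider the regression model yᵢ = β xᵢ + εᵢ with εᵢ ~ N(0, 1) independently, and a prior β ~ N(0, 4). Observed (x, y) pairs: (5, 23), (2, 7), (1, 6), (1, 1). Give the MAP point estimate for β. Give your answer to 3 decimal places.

log p(β | y) = −Σ(yᵢ − βxᵢ)²/(2·1) − β²/(2·4) + const.
Setting the derivative to zero: Σxᵢ(yᵢ − βxᵢ)/1 − β/4 = 0, so β = Σxᵢyᵢ / (Σxᵢ² + σ²/τ²).
Σxᵢyᵢ = 5·23 + 2·7 + 1·6 + 1·1 = 136; Σxᵢ² = 31; σ²/τ² = 0.25.
β̂_MAP = 136 / (31 + 0.25) = 136/31.25 ≈ 4.352.

β̂_MAP = 4.352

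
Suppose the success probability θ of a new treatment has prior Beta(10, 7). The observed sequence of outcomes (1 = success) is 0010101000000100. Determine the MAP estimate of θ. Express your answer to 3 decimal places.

θ̂_MAP = 0.419

Prior: Beta(10, 7).
Data: 4 successes in 16 trials (from the sequence). The binomial likelihood contributes θ^4(1−θ)^12, so the posterior is Beta(10+4, 7+12) = Beta(14, 19).
For Beta(a, b) with a, b > 1 the mode is (a−1)/(a+b−2) = 13/31 ≈ 0.419.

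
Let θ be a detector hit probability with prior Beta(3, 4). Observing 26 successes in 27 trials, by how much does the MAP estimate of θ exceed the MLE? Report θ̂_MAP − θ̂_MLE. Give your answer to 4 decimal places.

MAP − MLE = -0.0880

Posterior is Beta(29, 5); MAP = (29−1)/(34−2) = 28/32 ≈ 0.87500.
MLE ignores the prior: θ̂_MLE = k/n = 26/27 ≈ 0.96296.
Difference = 28/32 − 26/27 = -19/216 ≈ -0.0880.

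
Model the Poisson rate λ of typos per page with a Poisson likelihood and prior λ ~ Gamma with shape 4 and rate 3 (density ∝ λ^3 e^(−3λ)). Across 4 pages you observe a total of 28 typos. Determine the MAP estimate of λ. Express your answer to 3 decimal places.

λ̂_MAP = 4.429

Σxᵢ = 28, n = 4.
Posterior ∝ λ^3e^(−3λ) · λ^28e^(−4λ) = λ^31e^(−7λ), i.e. Gamma(shape=32, rate=7).
The mode of a Gamma(a, b) with a ≥ 1 (shape–rate) is (a−1)/b = 31/7 ≈ 4.429.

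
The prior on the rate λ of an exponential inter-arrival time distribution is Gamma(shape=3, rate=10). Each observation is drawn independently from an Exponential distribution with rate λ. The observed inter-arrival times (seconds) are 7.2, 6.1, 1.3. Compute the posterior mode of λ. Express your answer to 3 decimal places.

The Exponential(rate=λ) likelihood is ∝ λ^n e^(−λΣtᵢ). Here n = 3 and Σtᵢ = 7.2 + 6.1 + 1.3 = 14.6.
Posterior ∝ λ^2e^(−10λ) · λ^3e^(−14.6λ) = λ^5e^(−24.6λ), i.e. Gamma(6, 24.6).
Mode = (a−1)/b = 5/24.6 ≈ 0.203.

λ̂_MAP = 0.203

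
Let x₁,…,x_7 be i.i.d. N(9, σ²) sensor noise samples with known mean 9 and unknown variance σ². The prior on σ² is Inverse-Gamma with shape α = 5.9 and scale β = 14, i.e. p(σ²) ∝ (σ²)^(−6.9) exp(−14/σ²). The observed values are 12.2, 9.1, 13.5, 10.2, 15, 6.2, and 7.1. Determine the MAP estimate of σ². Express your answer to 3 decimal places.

σ̂²_MAP = 5.163

Sum of squared deviations about the known mean: SS = (12.2−9)² + (9.1−9)² + (13.5−9)² + (10.2−9)² + (15−9)² + (6.2−9)² + (7.1−9)² = 79.39.
The Normal likelihood contributes (σ²)^(−n/2) exp(−SS/(2σ²)), so the posterior is Inverse-Gamma(α + n/2, β + SS/2) = Inverse-Gamma(9.4, 53.695).
The mode of Inverse-Gamma(a, b) is b/(a+1) = 53.695/10.4 ≈ 5.163.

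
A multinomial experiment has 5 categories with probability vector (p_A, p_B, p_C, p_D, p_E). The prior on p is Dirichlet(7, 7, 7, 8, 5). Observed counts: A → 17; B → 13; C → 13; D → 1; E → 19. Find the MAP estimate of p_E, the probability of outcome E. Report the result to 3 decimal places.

The posterior is Dirichlet(αᵢ + nᵢ) = Dirichlet(24, 20, 20, 9, 24).
For a Dirichlet(a₁,…,a_K) with all aᵢ > 1, the mode has j-th component (aⱼ − 1)/(Σaᵢ − K).
Here Σaᵢ = 97 and K = 5, so p_E = (24 − 1)/(97 − 5) = 23/92 ≈ 0.250.

MAP estimate of p_E = 0.250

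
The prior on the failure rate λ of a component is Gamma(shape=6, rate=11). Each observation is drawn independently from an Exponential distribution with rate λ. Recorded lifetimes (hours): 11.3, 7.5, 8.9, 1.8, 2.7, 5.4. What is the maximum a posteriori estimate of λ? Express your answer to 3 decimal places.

The Exponential(rate=λ) likelihood is ∝ λ^n e^(−λΣtᵢ). Here n = 6 and Σtᵢ = 11.3 + 7.5 + 8.9 + 1.8 + 2.7 + 5.4 = 37.6.
Posterior ∝ λ^5e^(−11λ) · λ^6e^(−37.6λ) = λ^11e^(−48.6λ), i.e. Gamma(12, 48.6).
Mode = (a−1)/b = 11/48.6 ≈ 0.226.

λ̂_MAP = 0.226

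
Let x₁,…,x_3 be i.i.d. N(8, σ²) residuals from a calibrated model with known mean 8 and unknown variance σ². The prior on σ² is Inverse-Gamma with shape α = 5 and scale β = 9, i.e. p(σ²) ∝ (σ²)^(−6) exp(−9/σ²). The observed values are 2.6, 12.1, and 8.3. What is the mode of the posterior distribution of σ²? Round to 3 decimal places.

σ̂²_MAP = 4.271

Sum of squared deviations about the known mean: SS = (2.6−8)² + (12.1−8)² + (8.3−8)² = 46.06.
The Normal likelihood contributes (σ²)^(−n/2) exp(−SS/(2σ²)), so the posterior is Inverse-Gamma(α + n/2, β + SS/2) = Inverse-Gamma(6.5, 32.03).
The mode of Inverse-Gamma(a, b) is b/(a+1) = 32.03/7.5 ≈ 4.271.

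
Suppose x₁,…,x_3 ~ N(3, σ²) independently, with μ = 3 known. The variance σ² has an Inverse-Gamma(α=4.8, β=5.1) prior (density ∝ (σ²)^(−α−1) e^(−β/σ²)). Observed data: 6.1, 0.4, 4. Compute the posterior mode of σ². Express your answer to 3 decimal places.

Sum of squared deviations about the known mean: SS = (6.1−3)² + (0.4−3)² + (4−3)² = 17.37.
The Normal likelihood contributes (σ²)^(−n/2) exp(−SS/(2σ²)), so the posterior is Inverse-Gamma(α + n/2, β + SS/2) = Inverse-Gamma(6.3, 13.785).
The mode of Inverse-Gamma(a, b) is b/(a+1) = 13.785/7.3 ≈ 1.888.

σ̂²_MAP = 1.888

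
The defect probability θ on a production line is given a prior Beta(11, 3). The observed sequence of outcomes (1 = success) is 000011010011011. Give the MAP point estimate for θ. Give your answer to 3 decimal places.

θ̂_MAP = 0.630

Prior: Beta(11, 3).
Data: 7 successes in 15 trials (from the sequence). The binomial likelihood contributes θ^7(1−θ)^8, so the posterior is Beta(11+7, 3+8) = Beta(18, 11).
For Beta(a, b) with a, b > 1 the mode is (a−1)/(a+b−2) = 17/27 ≈ 0.630.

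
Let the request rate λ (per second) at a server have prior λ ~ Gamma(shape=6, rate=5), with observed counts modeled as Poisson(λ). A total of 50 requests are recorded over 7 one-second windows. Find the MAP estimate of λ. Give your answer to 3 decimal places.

Σxᵢ = 50, n = 7.
Posterior ∝ λ^5e^(−5λ) · λ^50e^(−7λ) = λ^55e^(−12λ), i.e. Gamma(shape=56, rate=12).
The mode of a Gamma(a, b) with a ≥ 1 (shape–rate) is (a−1)/b = 55/12 ≈ 4.583.

λ̂_MAP = 4.583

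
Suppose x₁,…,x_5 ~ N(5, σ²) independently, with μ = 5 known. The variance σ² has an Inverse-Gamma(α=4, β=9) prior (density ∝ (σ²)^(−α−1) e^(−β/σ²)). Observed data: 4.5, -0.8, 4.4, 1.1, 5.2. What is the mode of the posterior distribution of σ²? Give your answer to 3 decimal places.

σ̂²_MAP = 4.500

Sum of squared deviations about the known mean: SS = (4.5−5)² + (-0.8−5)² + (4.4−5)² + (1.1−5)² + (5.2−5)² = 49.5.
The Normal likelihood contributes (σ²)^(−n/2) exp(−SS/(2σ²)), so the posterior is Inverse-Gamma(α + n/2, β + SS/2) = Inverse-Gamma(6.5, 33.75).
The mode of Inverse-Gamma(a, b) is b/(a+1) = 33.75/7.5 ≈ 4.500.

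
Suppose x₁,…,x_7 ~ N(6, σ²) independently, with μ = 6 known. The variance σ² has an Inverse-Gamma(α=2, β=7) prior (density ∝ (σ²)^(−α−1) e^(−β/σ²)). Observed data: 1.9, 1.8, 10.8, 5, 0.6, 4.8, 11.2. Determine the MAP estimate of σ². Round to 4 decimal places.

σ̂²_MAP = 10.0100

Sum of squared deviations about the known mean: SS = (1.9−6)² + (1.8−6)² + (10.8−6)² + (5−6)² + (0.6−6)² + (4.8−6)² + (11.2−6)² = 116.13.
The Normal likelihood contributes (σ²)^(−n/2) exp(−SS/(2σ²)), so the posterior is Inverse-Gamma(α + n/2, β + SS/2) = Inverse-Gamma(5.5, 65.065).
The mode of Inverse-Gamma(a, b) is b/(a+1) = 65.065/6.5 ≈ 10.0100.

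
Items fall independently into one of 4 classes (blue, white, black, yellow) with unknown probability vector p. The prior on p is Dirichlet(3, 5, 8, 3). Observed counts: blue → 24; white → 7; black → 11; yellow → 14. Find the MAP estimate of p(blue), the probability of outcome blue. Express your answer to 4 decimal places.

MAP estimate of p(blue) = 0.3662

The posterior is Dirichlet(αᵢ + nᵢ) = Dirichlet(27, 12, 19, 17).
For a Dirichlet(a₁,…,a_K) with all aᵢ > 1, the mode has j-th component (aⱼ − 1)/(Σaᵢ − K).
Here Σaᵢ = 75 and K = 4, so p(blue) = (27 − 1)/(75 − 4) = 26/71 ≈ 0.3662.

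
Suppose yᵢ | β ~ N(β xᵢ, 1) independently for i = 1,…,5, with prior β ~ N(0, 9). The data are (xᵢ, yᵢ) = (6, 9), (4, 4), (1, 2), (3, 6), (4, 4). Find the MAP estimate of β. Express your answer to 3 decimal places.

log p(β | y) = −Σ(yᵢ − βxᵢ)²/(2·1) − β²/(2·9) + const.
Setting the derivative to zero: Σxᵢ(yᵢ − βxᵢ)/1 − β/9 = 0, so β = Σxᵢyᵢ / (Σxᵢ² + σ²/τ²).
Σxᵢyᵢ = 6·9 + 4·4 + 1·2 + 3·6 + 4·4 = 106; Σxᵢ² = 78; σ²/τ² = 1/9.
β̂_MAP = 106 / (78 + 1/9) = 106/(703/9) = 954/703 ≈ 1.357.

β̂_MAP = 1.357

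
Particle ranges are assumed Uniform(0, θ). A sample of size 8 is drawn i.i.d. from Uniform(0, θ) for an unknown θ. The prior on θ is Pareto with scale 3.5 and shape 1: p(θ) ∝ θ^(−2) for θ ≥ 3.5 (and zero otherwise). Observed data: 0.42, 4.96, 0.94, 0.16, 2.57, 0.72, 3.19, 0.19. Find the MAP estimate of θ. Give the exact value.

The Uniform(0, θ) likelihood is θ^(−n) for θ ≥ max(xᵢ), zero otherwise. Here max(xᵢ) = 4.96.
Posterior ∝ θ^(−2) · θ^(−8) = θ^(−10) on θ ≥ max(3.5, 4.96) = 4.96.
This density is strictly decreasing in θ, so the posterior mode lies at the lower boundary of the support.

θ̂_MAP = 4.96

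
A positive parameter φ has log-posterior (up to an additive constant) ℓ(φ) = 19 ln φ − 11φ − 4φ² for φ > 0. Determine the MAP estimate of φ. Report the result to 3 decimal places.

ℓ'(φ) = 19/φ − 11 − 8φ. Setting this to zero and multiplying by φ: 8φ² + 11φ − 19 = 0.
φ = (−11 + √(11² + 4·8·19)) / (2·8) = (−11 + √729) / 16 = (−11 + 27)/16 = 1.
ℓ''(φ) = −19/φ² − 8 < 0, confirming a maximum.

φ̂_MAP = 1.000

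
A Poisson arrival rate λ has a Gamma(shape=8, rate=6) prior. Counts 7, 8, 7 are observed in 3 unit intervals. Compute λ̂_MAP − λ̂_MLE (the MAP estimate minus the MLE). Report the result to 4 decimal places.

Σxᵢ = 22. Posterior is Gamma(30, 9); MAP = (30−1)/9 = 29/9 ≈ 3.22222.
MLE = x̄ = 22/3 ≈ 7.33333.
Difference = 29/9 − 22/3 = -37/9 ≈ -4.1111.

MAP − MLE = -4.1111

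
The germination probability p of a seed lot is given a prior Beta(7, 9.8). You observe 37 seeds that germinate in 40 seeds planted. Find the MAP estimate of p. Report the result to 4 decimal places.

p̂_MAP = 0.7847

Prior: Beta(7, 9.8).
Data: 37 successes in 40 trials. The binomial likelihood contributes p^37(1−p)^3, so the posterior is Beta(7+37, 9.8+3) = Beta(44, 12.8).
For Beta(a, b) with a, b > 1 the mode is (a−1)/(a+b−2) = 43/54.8 ≈ 0.7847.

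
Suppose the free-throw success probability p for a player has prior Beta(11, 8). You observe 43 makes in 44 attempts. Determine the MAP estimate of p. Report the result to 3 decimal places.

p̂_MAP = 0.869

Prior: Beta(11, 8).
Data: 43 successes in 44 trials. The binomial likelihood contributes p^43(1−p)^1, so the posterior is Beta(11+43, 8+1) = Beta(54, 9).
For Beta(a, b) with a, b > 1 the mode is (a−1)/(a+b−2) = 53/61 ≈ 0.869.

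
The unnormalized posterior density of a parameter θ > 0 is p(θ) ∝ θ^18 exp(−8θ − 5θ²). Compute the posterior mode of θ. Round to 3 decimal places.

ℓ'(θ) = 18/θ − 8 − 10θ. Setting this to zero and multiplying by θ: 10θ² + 8θ − 18 = 0.
θ = (−8 + √(8² + 4·10·18)) / (2·10) = (−8 + √784) / 20 = (−8 + 28)/20 = 1.
ℓ''(θ) = −18/θ² − 10 < 0, confirming a maximum.

θ̂_MAP = 1.000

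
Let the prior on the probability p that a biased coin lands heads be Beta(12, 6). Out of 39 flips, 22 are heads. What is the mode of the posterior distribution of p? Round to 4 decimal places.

Prior: Beta(12, 6).
Data: 22 successes in 39 trials. The binomial likelihood contributes p^22(1−p)^17, so the posterior is Beta(12+22, 6+17) = Beta(34, 23).
For Beta(a, b) with a, b > 1 the mode is (a−1)/(a+b−2) = 33/55 ≈ 0.6000.

p̂_MAP = 0.6000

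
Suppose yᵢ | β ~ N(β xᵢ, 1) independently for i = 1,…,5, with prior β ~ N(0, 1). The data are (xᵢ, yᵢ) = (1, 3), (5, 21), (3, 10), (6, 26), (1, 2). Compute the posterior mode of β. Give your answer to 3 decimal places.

β̂_MAP = 4.055

log p(β | y) = −Σ(yᵢ − βxᵢ)²/(2·1) − β²/(2·1) + const.
Setting the derivative to zero: Σxᵢ(yᵢ − βxᵢ)/1 − β/1 = 0, so β = Σxᵢyᵢ / (Σxᵢ² + σ²/τ²).
Σxᵢyᵢ = 1·3 + 5·21 + 3·10 + 6·26 + 1·2 = 296; Σxᵢ² = 72; σ²/τ² = 1.
β̂_MAP = 296 / (72 + 1) = 296/73 ≈ 4.055.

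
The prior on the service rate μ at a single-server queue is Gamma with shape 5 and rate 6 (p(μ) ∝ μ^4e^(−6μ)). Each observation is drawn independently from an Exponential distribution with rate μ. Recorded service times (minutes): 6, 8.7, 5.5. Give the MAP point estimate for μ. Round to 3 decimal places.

μ̂_MAP = 0.267

The Exponential(rate=μ) likelihood is ∝ μ^n e^(−μΣtᵢ). Here n = 3 and Σtᵢ = 6 + 8.7 + 5.5 = 20.2.
Posterior ∝ μ^4e^(−6μ) · μ^3e^(−20.2μ) = μ^7e^(−26.2μ), i.e. Gamma(8, 26.2).
Mode = (a−1)/b = 7/26.2 ≈ 0.267.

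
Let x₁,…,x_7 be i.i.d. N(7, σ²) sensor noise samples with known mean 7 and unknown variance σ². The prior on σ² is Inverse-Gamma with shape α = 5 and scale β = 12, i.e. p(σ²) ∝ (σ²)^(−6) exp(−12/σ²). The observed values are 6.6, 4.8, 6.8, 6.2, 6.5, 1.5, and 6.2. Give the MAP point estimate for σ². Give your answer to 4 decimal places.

Sum of squared deviations about the known mean: SS = (6.6−7)² + (4.8−7)² + (6.8−7)² + (6.2−7)² + (6.5−7)² + (1.5−7)² + (6.2−7)² = 36.82.
The Normal likelihood contributes (σ²)^(−n/2) exp(−SS/(2σ²)), so the posterior is Inverse-Gamma(α + n/2, β + SS/2) = Inverse-Gamma(8.5, 30.41).
The mode of Inverse-Gamma(a, b) is b/(a+1) = 30.41/9.5 ≈ 3.2011.

σ̂²_MAP = 3.2011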